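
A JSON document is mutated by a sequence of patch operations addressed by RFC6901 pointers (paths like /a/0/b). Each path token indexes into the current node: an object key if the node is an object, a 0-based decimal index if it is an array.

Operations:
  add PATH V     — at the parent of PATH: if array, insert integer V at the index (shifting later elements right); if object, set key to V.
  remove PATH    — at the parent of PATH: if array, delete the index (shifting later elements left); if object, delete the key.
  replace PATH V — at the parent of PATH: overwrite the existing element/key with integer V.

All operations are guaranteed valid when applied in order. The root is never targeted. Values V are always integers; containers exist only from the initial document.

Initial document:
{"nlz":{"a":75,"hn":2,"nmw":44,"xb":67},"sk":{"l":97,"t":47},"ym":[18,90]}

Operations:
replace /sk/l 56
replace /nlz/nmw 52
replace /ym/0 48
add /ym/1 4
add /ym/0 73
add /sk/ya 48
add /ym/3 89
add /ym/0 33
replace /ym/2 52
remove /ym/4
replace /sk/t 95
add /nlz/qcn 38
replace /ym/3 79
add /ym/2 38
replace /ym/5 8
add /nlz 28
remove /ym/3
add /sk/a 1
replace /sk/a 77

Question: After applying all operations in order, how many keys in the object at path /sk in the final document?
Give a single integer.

After op 1 (replace /sk/l 56): {"nlz":{"a":75,"hn":2,"nmw":44,"xb":67},"sk":{"l":56,"t":47},"ym":[18,90]}
After op 2 (replace /nlz/nmw 52): {"nlz":{"a":75,"hn":2,"nmw":52,"xb":67},"sk":{"l":56,"t":47},"ym":[18,90]}
After op 3 (replace /ym/0 48): {"nlz":{"a":75,"hn":2,"nmw":52,"xb":67},"sk":{"l":56,"t":47},"ym":[48,90]}
After op 4 (add /ym/1 4): {"nlz":{"a":75,"hn":2,"nmw":52,"xb":67},"sk":{"l":56,"t":47},"ym":[48,4,90]}
After op 5 (add /ym/0 73): {"nlz":{"a":75,"hn":2,"nmw":52,"xb":67},"sk":{"l":56,"t":47},"ym":[73,48,4,90]}
After op 6 (add /sk/ya 48): {"nlz":{"a":75,"hn":2,"nmw":52,"xb":67},"sk":{"l":56,"t":47,"ya":48},"ym":[73,48,4,90]}
After op 7 (add /ym/3 89): {"nlz":{"a":75,"hn":2,"nmw":52,"xb":67},"sk":{"l":56,"t":47,"ya":48},"ym":[73,48,4,89,90]}
After op 8 (add /ym/0 33): {"nlz":{"a":75,"hn":2,"nmw":52,"xb":67},"sk":{"l":56,"t":47,"ya":48},"ym":[33,73,48,4,89,90]}
After op 9 (replace /ym/2 52): {"nlz":{"a":75,"hn":2,"nmw":52,"xb":67},"sk":{"l":56,"t":47,"ya":48},"ym":[33,73,52,4,89,90]}
After op 10 (remove /ym/4): {"nlz":{"a":75,"hn":2,"nmw":52,"xb":67},"sk":{"l":56,"t":47,"ya":48},"ym":[33,73,52,4,90]}
After op 11 (replace /sk/t 95): {"nlz":{"a":75,"hn":2,"nmw":52,"xb":67},"sk":{"l":56,"t":95,"ya":48},"ym":[33,73,52,4,90]}
After op 12 (add /nlz/qcn 38): {"nlz":{"a":75,"hn":2,"nmw":52,"qcn":38,"xb":67},"sk":{"l":56,"t":95,"ya":48},"ym":[33,73,52,4,90]}
After op 13 (replace /ym/3 79): {"nlz":{"a":75,"hn":2,"nmw":52,"qcn":38,"xb":67},"sk":{"l":56,"t":95,"ya":48},"ym":[33,73,52,79,90]}
After op 14 (add /ym/2 38): {"nlz":{"a":75,"hn":2,"nmw":52,"qcn":38,"xb":67},"sk":{"l":56,"t":95,"ya":48},"ym":[33,73,38,52,79,90]}
After op 15 (replace /ym/5 8): {"nlz":{"a":75,"hn":2,"nmw":52,"qcn":38,"xb":67},"sk":{"l":56,"t":95,"ya":48},"ym":[33,73,38,52,79,8]}
After op 16 (add /nlz 28): {"nlz":28,"sk":{"l":56,"t":95,"ya":48},"ym":[33,73,38,52,79,8]}
After op 17 (remove /ym/3): {"nlz":28,"sk":{"l":56,"t":95,"ya":48},"ym":[33,73,38,79,8]}
After op 18 (add /sk/a 1): {"nlz":28,"sk":{"a":1,"l":56,"t":95,"ya":48},"ym":[33,73,38,79,8]}
After op 19 (replace /sk/a 77): {"nlz":28,"sk":{"a":77,"l":56,"t":95,"ya":48},"ym":[33,73,38,79,8]}
Size at path /sk: 4

Answer: 4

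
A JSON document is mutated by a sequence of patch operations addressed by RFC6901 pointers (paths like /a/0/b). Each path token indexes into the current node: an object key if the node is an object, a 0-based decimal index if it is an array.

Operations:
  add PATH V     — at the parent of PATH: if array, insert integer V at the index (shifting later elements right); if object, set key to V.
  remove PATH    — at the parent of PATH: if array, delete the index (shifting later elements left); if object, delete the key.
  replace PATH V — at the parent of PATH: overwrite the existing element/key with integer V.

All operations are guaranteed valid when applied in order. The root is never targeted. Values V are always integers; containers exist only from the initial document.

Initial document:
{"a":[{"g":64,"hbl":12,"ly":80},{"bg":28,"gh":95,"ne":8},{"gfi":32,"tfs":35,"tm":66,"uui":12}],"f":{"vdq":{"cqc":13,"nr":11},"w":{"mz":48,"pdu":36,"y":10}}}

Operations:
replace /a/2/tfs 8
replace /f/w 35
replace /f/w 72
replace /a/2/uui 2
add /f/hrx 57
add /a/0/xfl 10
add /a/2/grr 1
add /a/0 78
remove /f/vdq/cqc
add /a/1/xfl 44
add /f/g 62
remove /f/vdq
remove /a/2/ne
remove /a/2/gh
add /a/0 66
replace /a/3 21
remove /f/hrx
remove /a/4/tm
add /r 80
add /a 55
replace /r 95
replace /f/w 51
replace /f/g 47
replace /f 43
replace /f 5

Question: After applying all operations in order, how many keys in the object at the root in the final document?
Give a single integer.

After op 1 (replace /a/2/tfs 8): {"a":[{"g":64,"hbl":12,"ly":80},{"bg":28,"gh":95,"ne":8},{"gfi":32,"tfs":8,"tm":66,"uui":12}],"f":{"vdq":{"cqc":13,"nr":11},"w":{"mz":48,"pdu":36,"y":10}}}
After op 2 (replace /f/w 35): {"a":[{"g":64,"hbl":12,"ly":80},{"bg":28,"gh":95,"ne":8},{"gfi":32,"tfs":8,"tm":66,"uui":12}],"f":{"vdq":{"cqc":13,"nr":11},"w":35}}
After op 3 (replace /f/w 72): {"a":[{"g":64,"hbl":12,"ly":80},{"bg":28,"gh":95,"ne":8},{"gfi":32,"tfs":8,"tm":66,"uui":12}],"f":{"vdq":{"cqc":13,"nr":11},"w":72}}
After op 4 (replace /a/2/uui 2): {"a":[{"g":64,"hbl":12,"ly":80},{"bg":28,"gh":95,"ne":8},{"gfi":32,"tfs":8,"tm":66,"uui":2}],"f":{"vdq":{"cqc":13,"nr":11},"w":72}}
After op 5 (add /f/hrx 57): {"a":[{"g":64,"hbl":12,"ly":80},{"bg":28,"gh":95,"ne":8},{"gfi":32,"tfs":8,"tm":66,"uui":2}],"f":{"hrx":57,"vdq":{"cqc":13,"nr":11},"w":72}}
After op 6 (add /a/0/xfl 10): {"a":[{"g":64,"hbl":12,"ly":80,"xfl":10},{"bg":28,"gh":95,"ne":8},{"gfi":32,"tfs":8,"tm":66,"uui":2}],"f":{"hrx":57,"vdq":{"cqc":13,"nr":11},"w":72}}
After op 7 (add /a/2/grr 1): {"a":[{"g":64,"hbl":12,"ly":80,"xfl":10},{"bg":28,"gh":95,"ne":8},{"gfi":32,"grr":1,"tfs":8,"tm":66,"uui":2}],"f":{"hrx":57,"vdq":{"cqc":13,"nr":11},"w":72}}
After op 8 (add /a/0 78): {"a":[78,{"g":64,"hbl":12,"ly":80,"xfl":10},{"bg":28,"gh":95,"ne":8},{"gfi":32,"grr":1,"tfs":8,"tm":66,"uui":2}],"f":{"hrx":57,"vdq":{"cqc":13,"nr":11},"w":72}}
After op 9 (remove /f/vdq/cqc): {"a":[78,{"g":64,"hbl":12,"ly":80,"xfl":10},{"bg":28,"gh":95,"ne":8},{"gfi":32,"grr":1,"tfs":8,"tm":66,"uui":2}],"f":{"hrx":57,"vdq":{"nr":11},"w":72}}
After op 10 (add /a/1/xfl 44): {"a":[78,{"g":64,"hbl":12,"ly":80,"xfl":44},{"bg":28,"gh":95,"ne":8},{"gfi":32,"grr":1,"tfs":8,"tm":66,"uui":2}],"f":{"hrx":57,"vdq":{"nr":11},"w":72}}
After op 11 (add /f/g 62): {"a":[78,{"g":64,"hbl":12,"ly":80,"xfl":44},{"bg":28,"gh":95,"ne":8},{"gfi":32,"grr":1,"tfs":8,"tm":66,"uui":2}],"f":{"g":62,"hrx":57,"vdq":{"nr":11},"w":72}}
After op 12 (remove /f/vdq): {"a":[78,{"g":64,"hbl":12,"ly":80,"xfl":44},{"bg":28,"gh":95,"ne":8},{"gfi":32,"grr":1,"tfs":8,"tm":66,"uui":2}],"f":{"g":62,"hrx":57,"w":72}}
After op 13 (remove /a/2/ne): {"a":[78,{"g":64,"hbl":12,"ly":80,"xfl":44},{"bg":28,"gh":95},{"gfi":32,"grr":1,"tfs":8,"tm":66,"uui":2}],"f":{"g":62,"hrx":57,"w":72}}
After op 14 (remove /a/2/gh): {"a":[78,{"g":64,"hbl":12,"ly":80,"xfl":44},{"bg":28},{"gfi":32,"grr":1,"tfs":8,"tm":66,"uui":2}],"f":{"g":62,"hrx":57,"w":72}}
After op 15 (add /a/0 66): {"a":[66,78,{"g":64,"hbl":12,"ly":80,"xfl":44},{"bg":28},{"gfi":32,"grr":1,"tfs":8,"tm":66,"uui":2}],"f":{"g":62,"hrx":57,"w":72}}
After op 16 (replace /a/3 21): {"a":[66,78,{"g":64,"hbl":12,"ly":80,"xfl":44},21,{"gfi":32,"grr":1,"tfs":8,"tm":66,"uui":2}],"f":{"g":62,"hrx":57,"w":72}}
After op 17 (remove /f/hrx): {"a":[66,78,{"g":64,"hbl":12,"ly":80,"xfl":44},21,{"gfi":32,"grr":1,"tfs":8,"tm":66,"uui":2}],"f":{"g":62,"w":72}}
After op 18 (remove /a/4/tm): {"a":[66,78,{"g":64,"hbl":12,"ly":80,"xfl":44},21,{"gfi":32,"grr":1,"tfs":8,"uui":2}],"f":{"g":62,"w":72}}
After op 19 (add /r 80): {"a":[66,78,{"g":64,"hbl":12,"ly":80,"xfl":44},21,{"gfi":32,"grr":1,"tfs":8,"uui":2}],"f":{"g":62,"w":72},"r":80}
After op 20 (add /a 55): {"a":55,"f":{"g":62,"w":72},"r":80}
After op 21 (replace /r 95): {"a":55,"f":{"g":62,"w":72},"r":95}
After op 22 (replace /f/w 51): {"a":55,"f":{"g":62,"w":51},"r":95}
After op 23 (replace /f/g 47): {"a":55,"f":{"g":47,"w":51},"r":95}
After op 24 (replace /f 43): {"a":55,"f":43,"r":95}
After op 25 (replace /f 5): {"a":55,"f":5,"r":95}
Size at the root: 3

Answer: 3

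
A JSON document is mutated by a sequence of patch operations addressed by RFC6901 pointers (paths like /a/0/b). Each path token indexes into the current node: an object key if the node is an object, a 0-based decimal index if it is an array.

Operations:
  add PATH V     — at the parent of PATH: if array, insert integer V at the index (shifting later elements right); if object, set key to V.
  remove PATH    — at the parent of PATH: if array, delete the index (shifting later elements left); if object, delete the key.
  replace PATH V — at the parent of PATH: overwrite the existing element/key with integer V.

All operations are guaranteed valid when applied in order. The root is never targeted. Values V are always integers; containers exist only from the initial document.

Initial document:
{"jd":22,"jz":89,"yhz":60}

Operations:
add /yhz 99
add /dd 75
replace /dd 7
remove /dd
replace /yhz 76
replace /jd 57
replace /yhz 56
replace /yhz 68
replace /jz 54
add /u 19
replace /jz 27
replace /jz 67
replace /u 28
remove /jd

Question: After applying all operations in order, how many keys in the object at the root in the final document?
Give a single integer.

Answer: 3

Derivation:
After op 1 (add /yhz 99): {"jd":22,"jz":89,"yhz":99}
After op 2 (add /dd 75): {"dd":75,"jd":22,"jz":89,"yhz":99}
After op 3 (replace /dd 7): {"dd":7,"jd":22,"jz":89,"yhz":99}
After op 4 (remove /dd): {"jd":22,"jz":89,"yhz":99}
After op 5 (replace /yhz 76): {"jd":22,"jz":89,"yhz":76}
After op 6 (replace /jd 57): {"jd":57,"jz":89,"yhz":76}
After op 7 (replace /yhz 56): {"jd":57,"jz":89,"yhz":56}
After op 8 (replace /yhz 68): {"jd":57,"jz":89,"yhz":68}
After op 9 (replace /jz 54): {"jd":57,"jz":54,"yhz":68}
After op 10 (add /u 19): {"jd":57,"jz":54,"u":19,"yhz":68}
After op 11 (replace /jz 27): {"jd":57,"jz":27,"u":19,"yhz":68}
After op 12 (replace /jz 67): {"jd":57,"jz":67,"u":19,"yhz":68}
After op 13 (replace /u 28): {"jd":57,"jz":67,"u":28,"yhz":68}
After op 14 (remove /jd): {"jz":67,"u":28,"yhz":68}
Size at the root: 3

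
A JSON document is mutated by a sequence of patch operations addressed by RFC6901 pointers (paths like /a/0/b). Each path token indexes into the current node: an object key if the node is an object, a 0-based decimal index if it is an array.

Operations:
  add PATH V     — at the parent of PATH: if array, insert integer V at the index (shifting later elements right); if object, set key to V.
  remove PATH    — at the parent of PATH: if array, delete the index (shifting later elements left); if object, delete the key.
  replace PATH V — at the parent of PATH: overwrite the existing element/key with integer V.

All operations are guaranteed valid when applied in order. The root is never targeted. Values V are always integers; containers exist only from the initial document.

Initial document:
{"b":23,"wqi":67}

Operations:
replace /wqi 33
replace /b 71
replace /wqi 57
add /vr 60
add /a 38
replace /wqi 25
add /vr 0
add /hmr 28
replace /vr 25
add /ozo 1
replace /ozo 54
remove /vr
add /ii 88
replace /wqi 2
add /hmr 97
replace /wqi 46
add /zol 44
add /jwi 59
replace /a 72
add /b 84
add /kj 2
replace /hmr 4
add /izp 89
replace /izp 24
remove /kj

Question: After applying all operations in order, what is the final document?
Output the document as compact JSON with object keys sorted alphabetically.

After op 1 (replace /wqi 33): {"b":23,"wqi":33}
After op 2 (replace /b 71): {"b":71,"wqi":33}
After op 3 (replace /wqi 57): {"b":71,"wqi":57}
After op 4 (add /vr 60): {"b":71,"vr":60,"wqi":57}
After op 5 (add /a 38): {"a":38,"b":71,"vr":60,"wqi":57}
After op 6 (replace /wqi 25): {"a":38,"b":71,"vr":60,"wqi":25}
After op 7 (add /vr 0): {"a":38,"b":71,"vr":0,"wqi":25}
After op 8 (add /hmr 28): {"a":38,"b":71,"hmr":28,"vr":0,"wqi":25}
After op 9 (replace /vr 25): {"a":38,"b":71,"hmr":28,"vr":25,"wqi":25}
After op 10 (add /ozo 1): {"a":38,"b":71,"hmr":28,"ozo":1,"vr":25,"wqi":25}
After op 11 (replace /ozo 54): {"a":38,"b":71,"hmr":28,"ozo":54,"vr":25,"wqi":25}
After op 12 (remove /vr): {"a":38,"b":71,"hmr":28,"ozo":54,"wqi":25}
After op 13 (add /ii 88): {"a":38,"b":71,"hmr":28,"ii":88,"ozo":54,"wqi":25}
After op 14 (replace /wqi 2): {"a":38,"b":71,"hmr":28,"ii":88,"ozo":54,"wqi":2}
After op 15 (add /hmr 97): {"a":38,"b":71,"hmr":97,"ii":88,"ozo":54,"wqi":2}
After op 16 (replace /wqi 46): {"a":38,"b":71,"hmr":97,"ii":88,"ozo":54,"wqi":46}
After op 17 (add /zol 44): {"a":38,"b":71,"hmr":97,"ii":88,"ozo":54,"wqi":46,"zol":44}
After op 18 (add /jwi 59): {"a":38,"b":71,"hmr":97,"ii":88,"jwi":59,"ozo":54,"wqi":46,"zol":44}
After op 19 (replace /a 72): {"a":72,"b":71,"hmr":97,"ii":88,"jwi":59,"ozo":54,"wqi":46,"zol":44}
After op 20 (add /b 84): {"a":72,"b":84,"hmr":97,"ii":88,"jwi":59,"ozo":54,"wqi":46,"zol":44}
After op 21 (add /kj 2): {"a":72,"b":84,"hmr":97,"ii":88,"jwi":59,"kj":2,"ozo":54,"wqi":46,"zol":44}
After op 22 (replace /hmr 4): {"a":72,"b":84,"hmr":4,"ii":88,"jwi":59,"kj":2,"ozo":54,"wqi":46,"zol":44}
After op 23 (add /izp 89): {"a":72,"b":84,"hmr":4,"ii":88,"izp":89,"jwi":59,"kj":2,"ozo":54,"wqi":46,"zol":44}
After op 24 (replace /izp 24): {"a":72,"b":84,"hmr":4,"ii":88,"izp":24,"jwi":59,"kj":2,"ozo":54,"wqi":46,"zol":44}
After op 25 (remove /kj): {"a":72,"b":84,"hmr":4,"ii":88,"izp":24,"jwi":59,"ozo":54,"wqi":46,"zol":44}

Answer: {"a":72,"b":84,"hmr":4,"ii":88,"izp":24,"jwi":59,"ozo":54,"wqi":46,"zol":44}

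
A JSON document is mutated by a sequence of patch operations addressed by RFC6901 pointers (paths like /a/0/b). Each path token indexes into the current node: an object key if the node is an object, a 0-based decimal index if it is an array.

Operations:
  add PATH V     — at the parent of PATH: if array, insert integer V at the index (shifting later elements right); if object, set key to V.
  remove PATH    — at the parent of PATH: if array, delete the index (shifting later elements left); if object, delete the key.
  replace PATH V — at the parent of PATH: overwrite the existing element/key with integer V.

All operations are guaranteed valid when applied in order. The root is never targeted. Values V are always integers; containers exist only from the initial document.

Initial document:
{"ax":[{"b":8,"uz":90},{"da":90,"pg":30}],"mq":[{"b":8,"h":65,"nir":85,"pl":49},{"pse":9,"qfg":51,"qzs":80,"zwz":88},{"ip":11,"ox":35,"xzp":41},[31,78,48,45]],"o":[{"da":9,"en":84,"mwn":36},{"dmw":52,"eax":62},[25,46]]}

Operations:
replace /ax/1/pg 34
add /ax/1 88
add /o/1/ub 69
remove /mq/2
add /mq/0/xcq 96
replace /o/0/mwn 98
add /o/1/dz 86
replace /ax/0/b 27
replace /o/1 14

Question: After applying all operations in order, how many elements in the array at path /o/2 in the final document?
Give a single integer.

After op 1 (replace /ax/1/pg 34): {"ax":[{"b":8,"uz":90},{"da":90,"pg":34}],"mq":[{"b":8,"h":65,"nir":85,"pl":49},{"pse":9,"qfg":51,"qzs":80,"zwz":88},{"ip":11,"ox":35,"xzp":41},[31,78,48,45]],"o":[{"da":9,"en":84,"mwn":36},{"dmw":52,"eax":62},[25,46]]}
After op 2 (add /ax/1 88): {"ax":[{"b":8,"uz":90},88,{"da":90,"pg":34}],"mq":[{"b":8,"h":65,"nir":85,"pl":49},{"pse":9,"qfg":51,"qzs":80,"zwz":88},{"ip":11,"ox":35,"xzp":41},[31,78,48,45]],"o":[{"da":9,"en":84,"mwn":36},{"dmw":52,"eax":62},[25,46]]}
After op 3 (add /o/1/ub 69): {"ax":[{"b":8,"uz":90},88,{"da":90,"pg":34}],"mq":[{"b":8,"h":65,"nir":85,"pl":49},{"pse":9,"qfg":51,"qzs":80,"zwz":88},{"ip":11,"ox":35,"xzp":41},[31,78,48,45]],"o":[{"da":9,"en":84,"mwn":36},{"dmw":52,"eax":62,"ub":69},[25,46]]}
After op 4 (remove /mq/2): {"ax":[{"b":8,"uz":90},88,{"da":90,"pg":34}],"mq":[{"b":8,"h":65,"nir":85,"pl":49},{"pse":9,"qfg":51,"qzs":80,"zwz":88},[31,78,48,45]],"o":[{"da":9,"en":84,"mwn":36},{"dmw":52,"eax":62,"ub":69},[25,46]]}
After op 5 (add /mq/0/xcq 96): {"ax":[{"b":8,"uz":90},88,{"da":90,"pg":34}],"mq":[{"b":8,"h":65,"nir":85,"pl":49,"xcq":96},{"pse":9,"qfg":51,"qzs":80,"zwz":88},[31,78,48,45]],"o":[{"da":9,"en":84,"mwn":36},{"dmw":52,"eax":62,"ub":69},[25,46]]}
After op 6 (replace /o/0/mwn 98): {"ax":[{"b":8,"uz":90},88,{"da":90,"pg":34}],"mq":[{"b":8,"h":65,"nir":85,"pl":49,"xcq":96},{"pse":9,"qfg":51,"qzs":80,"zwz":88},[31,78,48,45]],"o":[{"da":9,"en":84,"mwn":98},{"dmw":52,"eax":62,"ub":69},[25,46]]}
After op 7 (add /o/1/dz 86): {"ax":[{"b":8,"uz":90},88,{"da":90,"pg":34}],"mq":[{"b":8,"h":65,"nir":85,"pl":49,"xcq":96},{"pse":9,"qfg":51,"qzs":80,"zwz":88},[31,78,48,45]],"o":[{"da":9,"en":84,"mwn":98},{"dmw":52,"dz":86,"eax":62,"ub":69},[25,46]]}
After op 8 (replace /ax/0/b 27): {"ax":[{"b":27,"uz":90},88,{"da":90,"pg":34}],"mq":[{"b":8,"h":65,"nir":85,"pl":49,"xcq":96},{"pse":9,"qfg":51,"qzs":80,"zwz":88},[31,78,48,45]],"o":[{"da":9,"en":84,"mwn":98},{"dmw":52,"dz":86,"eax":62,"ub":69},[25,46]]}
After op 9 (replace /o/1 14): {"ax":[{"b":27,"uz":90},88,{"da":90,"pg":34}],"mq":[{"b":8,"h":65,"nir":85,"pl":49,"xcq":96},{"pse":9,"qfg":51,"qzs":80,"zwz":88},[31,78,48,45]],"o":[{"da":9,"en":84,"mwn":98},14,[25,46]]}
Size at path /o/2: 2

Answer: 2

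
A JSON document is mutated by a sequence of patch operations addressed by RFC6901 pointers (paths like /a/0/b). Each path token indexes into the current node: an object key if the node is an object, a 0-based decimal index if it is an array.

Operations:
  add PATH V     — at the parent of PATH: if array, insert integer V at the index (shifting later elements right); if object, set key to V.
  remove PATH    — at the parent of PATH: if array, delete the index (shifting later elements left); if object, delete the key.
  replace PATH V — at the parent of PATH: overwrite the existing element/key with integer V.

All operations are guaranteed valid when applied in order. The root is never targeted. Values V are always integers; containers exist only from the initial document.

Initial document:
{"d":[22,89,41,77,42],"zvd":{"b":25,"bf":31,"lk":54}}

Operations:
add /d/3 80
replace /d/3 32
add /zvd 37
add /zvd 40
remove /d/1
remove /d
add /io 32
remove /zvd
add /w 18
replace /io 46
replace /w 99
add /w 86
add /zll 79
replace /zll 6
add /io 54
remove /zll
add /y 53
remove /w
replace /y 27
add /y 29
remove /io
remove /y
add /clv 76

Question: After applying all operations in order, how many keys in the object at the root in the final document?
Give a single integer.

Answer: 1

Derivation:
After op 1 (add /d/3 80): {"d":[22,89,41,80,77,42],"zvd":{"b":25,"bf":31,"lk":54}}
After op 2 (replace /d/3 32): {"d":[22,89,41,32,77,42],"zvd":{"b":25,"bf":31,"lk":54}}
After op 3 (add /zvd 37): {"d":[22,89,41,32,77,42],"zvd":37}
After op 4 (add /zvd 40): {"d":[22,89,41,32,77,42],"zvd":40}
After op 5 (remove /d/1): {"d":[22,41,32,77,42],"zvd":40}
After op 6 (remove /d): {"zvd":40}
After op 7 (add /io 32): {"io":32,"zvd":40}
After op 8 (remove /zvd): {"io":32}
After op 9 (add /w 18): {"io":32,"w":18}
After op 10 (replace /io 46): {"io":46,"w":18}
After op 11 (replace /w 99): {"io":46,"w":99}
After op 12 (add /w 86): {"io":46,"w":86}
After op 13 (add /zll 79): {"io":46,"w":86,"zll":79}
After op 14 (replace /zll 6): {"io":46,"w":86,"zll":6}
After op 15 (add /io 54): {"io":54,"w":86,"zll":6}
After op 16 (remove /zll): {"io":54,"w":86}
After op 17 (add /y 53): {"io":54,"w":86,"y":53}
After op 18 (remove /w): {"io":54,"y":53}
After op 19 (replace /y 27): {"io":54,"y":27}
After op 20 (add /y 29): {"io":54,"y":29}
After op 21 (remove /io): {"y":29}
After op 22 (remove /y): {}
After op 23 (add /clv 76): {"clv":76}
Size at the root: 1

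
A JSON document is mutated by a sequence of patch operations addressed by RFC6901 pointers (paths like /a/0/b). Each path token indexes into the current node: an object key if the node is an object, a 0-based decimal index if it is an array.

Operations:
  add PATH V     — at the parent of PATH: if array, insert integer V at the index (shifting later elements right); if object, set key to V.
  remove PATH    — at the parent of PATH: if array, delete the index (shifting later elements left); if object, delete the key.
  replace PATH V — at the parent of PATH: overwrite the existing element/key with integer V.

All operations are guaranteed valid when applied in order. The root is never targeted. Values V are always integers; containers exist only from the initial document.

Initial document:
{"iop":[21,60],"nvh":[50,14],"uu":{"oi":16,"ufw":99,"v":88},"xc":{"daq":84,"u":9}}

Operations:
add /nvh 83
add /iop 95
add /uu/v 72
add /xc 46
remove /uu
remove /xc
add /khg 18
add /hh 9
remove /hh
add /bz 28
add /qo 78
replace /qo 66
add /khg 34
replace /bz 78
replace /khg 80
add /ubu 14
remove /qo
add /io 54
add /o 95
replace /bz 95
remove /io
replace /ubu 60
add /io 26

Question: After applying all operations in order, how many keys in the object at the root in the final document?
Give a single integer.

Answer: 7

Derivation:
After op 1 (add /nvh 83): {"iop":[21,60],"nvh":83,"uu":{"oi":16,"ufw":99,"v":88},"xc":{"daq":84,"u":9}}
After op 2 (add /iop 95): {"iop":95,"nvh":83,"uu":{"oi":16,"ufw":99,"v":88},"xc":{"daq":84,"u":9}}
After op 3 (add /uu/v 72): {"iop":95,"nvh":83,"uu":{"oi":16,"ufw":99,"v":72},"xc":{"daq":84,"u":9}}
After op 4 (add /xc 46): {"iop":95,"nvh":83,"uu":{"oi":16,"ufw":99,"v":72},"xc":46}
After op 5 (remove /uu): {"iop":95,"nvh":83,"xc":46}
After op 6 (remove /xc): {"iop":95,"nvh":83}
After op 7 (add /khg 18): {"iop":95,"khg":18,"nvh":83}
After op 8 (add /hh 9): {"hh":9,"iop":95,"khg":18,"nvh":83}
After op 9 (remove /hh): {"iop":95,"khg":18,"nvh":83}
After op 10 (add /bz 28): {"bz":28,"iop":95,"khg":18,"nvh":83}
After op 11 (add /qo 78): {"bz":28,"iop":95,"khg":18,"nvh":83,"qo":78}
After op 12 (replace /qo 66): {"bz":28,"iop":95,"khg":18,"nvh":83,"qo":66}
After op 13 (add /khg 34): {"bz":28,"iop":95,"khg":34,"nvh":83,"qo":66}
After op 14 (replace /bz 78): {"bz":78,"iop":95,"khg":34,"nvh":83,"qo":66}
After op 15 (replace /khg 80): {"bz":78,"iop":95,"khg":80,"nvh":83,"qo":66}
After op 16 (add /ubu 14): {"bz":78,"iop":95,"khg":80,"nvh":83,"qo":66,"ubu":14}
After op 17 (remove /qo): {"bz":78,"iop":95,"khg":80,"nvh":83,"ubu":14}
After op 18 (add /io 54): {"bz":78,"io":54,"iop":95,"khg":80,"nvh":83,"ubu":14}
After op 19 (add /o 95): {"bz":78,"io":54,"iop":95,"khg":80,"nvh":83,"o":95,"ubu":14}
After op 20 (replace /bz 95): {"bz":95,"io":54,"iop":95,"khg":80,"nvh":83,"o":95,"ubu":14}
After op 21 (remove /io): {"bz":95,"iop":95,"khg":80,"nvh":83,"o":95,"ubu":14}
After op 22 (replace /ubu 60): {"bz":95,"iop":95,"khg":80,"nvh":83,"o":95,"ubu":60}
After op 23 (add /io 26): {"bz":95,"io":26,"iop":95,"khg":80,"nvh":83,"o":95,"ubu":60}
Size at the root: 7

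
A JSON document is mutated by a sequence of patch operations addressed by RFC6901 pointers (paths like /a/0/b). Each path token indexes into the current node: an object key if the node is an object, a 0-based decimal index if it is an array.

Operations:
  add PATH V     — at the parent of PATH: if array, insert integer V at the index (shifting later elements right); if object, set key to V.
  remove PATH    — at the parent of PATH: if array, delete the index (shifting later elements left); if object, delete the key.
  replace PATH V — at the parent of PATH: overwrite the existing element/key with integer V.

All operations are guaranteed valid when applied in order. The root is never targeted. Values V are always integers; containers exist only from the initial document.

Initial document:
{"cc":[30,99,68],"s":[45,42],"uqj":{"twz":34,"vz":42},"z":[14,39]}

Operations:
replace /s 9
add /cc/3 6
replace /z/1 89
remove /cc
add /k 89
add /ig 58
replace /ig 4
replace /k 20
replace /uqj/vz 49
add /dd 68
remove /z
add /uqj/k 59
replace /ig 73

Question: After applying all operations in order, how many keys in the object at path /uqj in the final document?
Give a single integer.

After op 1 (replace /s 9): {"cc":[30,99,68],"s":9,"uqj":{"twz":34,"vz":42},"z":[14,39]}
After op 2 (add /cc/3 6): {"cc":[30,99,68,6],"s":9,"uqj":{"twz":34,"vz":42},"z":[14,39]}
After op 3 (replace /z/1 89): {"cc":[30,99,68,6],"s":9,"uqj":{"twz":34,"vz":42},"z":[14,89]}
After op 4 (remove /cc): {"s":9,"uqj":{"twz":34,"vz":42},"z":[14,89]}
After op 5 (add /k 89): {"k":89,"s":9,"uqj":{"twz":34,"vz":42},"z":[14,89]}
After op 6 (add /ig 58): {"ig":58,"k":89,"s":9,"uqj":{"twz":34,"vz":42},"z":[14,89]}
After op 7 (replace /ig 4): {"ig":4,"k":89,"s":9,"uqj":{"twz":34,"vz":42},"z":[14,89]}
After op 8 (replace /k 20): {"ig":4,"k":20,"s":9,"uqj":{"twz":34,"vz":42},"z":[14,89]}
After op 9 (replace /uqj/vz 49): {"ig":4,"k":20,"s":9,"uqj":{"twz":34,"vz":49},"z":[14,89]}
After op 10 (add /dd 68): {"dd":68,"ig":4,"k":20,"s":9,"uqj":{"twz":34,"vz":49},"z":[14,89]}
After op 11 (remove /z): {"dd":68,"ig":4,"k":20,"s":9,"uqj":{"twz":34,"vz":49}}
After op 12 (add /uqj/k 59): {"dd":68,"ig":4,"k":20,"s":9,"uqj":{"k":59,"twz":34,"vz":49}}
After op 13 (replace /ig 73): {"dd":68,"ig":73,"k":20,"s":9,"uqj":{"k":59,"twz":34,"vz":49}}
Size at path /uqj: 3

Answer: 3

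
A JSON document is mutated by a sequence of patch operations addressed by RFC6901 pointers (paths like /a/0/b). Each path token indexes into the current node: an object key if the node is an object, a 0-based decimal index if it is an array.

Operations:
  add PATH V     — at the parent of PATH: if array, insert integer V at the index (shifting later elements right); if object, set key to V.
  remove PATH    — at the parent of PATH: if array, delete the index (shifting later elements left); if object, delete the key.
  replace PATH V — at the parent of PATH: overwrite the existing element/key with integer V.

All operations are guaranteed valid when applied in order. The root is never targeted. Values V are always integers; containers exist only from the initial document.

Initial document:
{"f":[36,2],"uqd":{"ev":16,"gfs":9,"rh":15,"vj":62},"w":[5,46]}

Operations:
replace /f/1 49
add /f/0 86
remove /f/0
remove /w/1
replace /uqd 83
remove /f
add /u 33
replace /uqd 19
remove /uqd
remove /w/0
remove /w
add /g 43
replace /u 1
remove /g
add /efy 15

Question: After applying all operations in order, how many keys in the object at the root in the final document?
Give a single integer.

Answer: 2

Derivation:
After op 1 (replace /f/1 49): {"f":[36,49],"uqd":{"ev":16,"gfs":9,"rh":15,"vj":62},"w":[5,46]}
After op 2 (add /f/0 86): {"f":[86,36,49],"uqd":{"ev":16,"gfs":9,"rh":15,"vj":62},"w":[5,46]}
After op 3 (remove /f/0): {"f":[36,49],"uqd":{"ev":16,"gfs":9,"rh":15,"vj":62},"w":[5,46]}
After op 4 (remove /w/1): {"f":[36,49],"uqd":{"ev":16,"gfs":9,"rh":15,"vj":62},"w":[5]}
After op 5 (replace /uqd 83): {"f":[36,49],"uqd":83,"w":[5]}
After op 6 (remove /f): {"uqd":83,"w":[5]}
After op 7 (add /u 33): {"u":33,"uqd":83,"w":[5]}
After op 8 (replace /uqd 19): {"u":33,"uqd":19,"w":[5]}
After op 9 (remove /uqd): {"u":33,"w":[5]}
After op 10 (remove /w/0): {"u":33,"w":[]}
After op 11 (remove /w): {"u":33}
After op 12 (add /g 43): {"g":43,"u":33}
After op 13 (replace /u 1): {"g":43,"u":1}
After op 14 (remove /g): {"u":1}
After op 15 (add /efy 15): {"efy":15,"u":1}
Size at the root: 2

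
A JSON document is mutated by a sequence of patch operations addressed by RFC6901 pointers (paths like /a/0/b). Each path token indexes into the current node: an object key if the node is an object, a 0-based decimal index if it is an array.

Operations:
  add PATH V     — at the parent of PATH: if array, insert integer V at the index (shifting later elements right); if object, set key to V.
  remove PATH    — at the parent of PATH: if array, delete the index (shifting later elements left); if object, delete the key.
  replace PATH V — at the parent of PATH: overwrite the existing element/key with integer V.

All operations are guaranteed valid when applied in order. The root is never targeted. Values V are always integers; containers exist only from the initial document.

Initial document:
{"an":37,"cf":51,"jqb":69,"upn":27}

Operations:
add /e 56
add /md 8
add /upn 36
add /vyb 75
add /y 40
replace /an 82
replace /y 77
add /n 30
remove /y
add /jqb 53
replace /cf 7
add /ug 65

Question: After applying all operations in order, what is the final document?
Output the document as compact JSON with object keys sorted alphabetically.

After op 1 (add /e 56): {"an":37,"cf":51,"e":56,"jqb":69,"upn":27}
After op 2 (add /md 8): {"an":37,"cf":51,"e":56,"jqb":69,"md":8,"upn":27}
After op 3 (add /upn 36): {"an":37,"cf":51,"e":56,"jqb":69,"md":8,"upn":36}
After op 4 (add /vyb 75): {"an":37,"cf":51,"e":56,"jqb":69,"md":8,"upn":36,"vyb":75}
After op 5 (add /y 40): {"an":37,"cf":51,"e":56,"jqb":69,"md":8,"upn":36,"vyb":75,"y":40}
After op 6 (replace /an 82): {"an":82,"cf":51,"e":56,"jqb":69,"md":8,"upn":36,"vyb":75,"y":40}
After op 7 (replace /y 77): {"an":82,"cf":51,"e":56,"jqb":69,"md":8,"upn":36,"vyb":75,"y":77}
After op 8 (add /n 30): {"an":82,"cf":51,"e":56,"jqb":69,"md":8,"n":30,"upn":36,"vyb":75,"y":77}
After op 9 (remove /y): {"an":82,"cf":51,"e":56,"jqb":69,"md":8,"n":30,"upn":36,"vyb":75}
After op 10 (add /jqb 53): {"an":82,"cf":51,"e":56,"jqb":53,"md":8,"n":30,"upn":36,"vyb":75}
After op 11 (replace /cf 7): {"an":82,"cf":7,"e":56,"jqb":53,"md":8,"n":30,"upn":36,"vyb":75}
After op 12 (add /ug 65): {"an":82,"cf":7,"e":56,"jqb":53,"md":8,"n":30,"ug":65,"upn":36,"vyb":75}

Answer: {"an":82,"cf":7,"e":56,"jqb":53,"md":8,"n":30,"ug":65,"upn":36,"vyb":75}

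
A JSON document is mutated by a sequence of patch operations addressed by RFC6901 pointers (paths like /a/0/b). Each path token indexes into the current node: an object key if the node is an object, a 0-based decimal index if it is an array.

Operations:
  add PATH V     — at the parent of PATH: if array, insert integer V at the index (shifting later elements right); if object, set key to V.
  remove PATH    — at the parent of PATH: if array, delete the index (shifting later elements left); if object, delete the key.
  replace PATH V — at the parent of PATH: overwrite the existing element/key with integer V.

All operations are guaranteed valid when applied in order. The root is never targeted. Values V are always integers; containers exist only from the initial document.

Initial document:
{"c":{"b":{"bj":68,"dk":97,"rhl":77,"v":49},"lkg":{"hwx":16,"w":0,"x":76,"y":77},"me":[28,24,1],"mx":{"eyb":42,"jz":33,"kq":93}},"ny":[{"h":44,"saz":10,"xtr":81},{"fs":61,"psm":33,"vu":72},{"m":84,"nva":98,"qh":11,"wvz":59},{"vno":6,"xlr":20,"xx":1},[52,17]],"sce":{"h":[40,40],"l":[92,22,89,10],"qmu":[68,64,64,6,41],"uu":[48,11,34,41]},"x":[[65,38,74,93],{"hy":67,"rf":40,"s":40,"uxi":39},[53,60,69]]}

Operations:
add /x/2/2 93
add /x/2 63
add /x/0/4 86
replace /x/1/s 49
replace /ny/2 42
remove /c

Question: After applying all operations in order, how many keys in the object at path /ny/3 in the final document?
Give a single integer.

After op 1 (add /x/2/2 93): {"c":{"b":{"bj":68,"dk":97,"rhl":77,"v":49},"lkg":{"hwx":16,"w":0,"x":76,"y":77},"me":[28,24,1],"mx":{"eyb":42,"jz":33,"kq":93}},"ny":[{"h":44,"saz":10,"xtr":81},{"fs":61,"psm":33,"vu":72},{"m":84,"nva":98,"qh":11,"wvz":59},{"vno":6,"xlr":20,"xx":1},[52,17]],"sce":{"h":[40,40],"l":[92,22,89,10],"qmu":[68,64,64,6,41],"uu":[48,11,34,41]},"x":[[65,38,74,93],{"hy":67,"rf":40,"s":40,"uxi":39},[53,60,93,69]]}
After op 2 (add /x/2 63): {"c":{"b":{"bj":68,"dk":97,"rhl":77,"v":49},"lkg":{"hwx":16,"w":0,"x":76,"y":77},"me":[28,24,1],"mx":{"eyb":42,"jz":33,"kq":93}},"ny":[{"h":44,"saz":10,"xtr":81},{"fs":61,"psm":33,"vu":72},{"m":84,"nva":98,"qh":11,"wvz":59},{"vno":6,"xlr":20,"xx":1},[52,17]],"sce":{"h":[40,40],"l":[92,22,89,10],"qmu":[68,64,64,6,41],"uu":[48,11,34,41]},"x":[[65,38,74,93],{"hy":67,"rf":40,"s":40,"uxi":39},63,[53,60,93,69]]}
After op 3 (add /x/0/4 86): {"c":{"b":{"bj":68,"dk":97,"rhl":77,"v":49},"lkg":{"hwx":16,"w":0,"x":76,"y":77},"me":[28,24,1],"mx":{"eyb":42,"jz":33,"kq":93}},"ny":[{"h":44,"saz":10,"xtr":81},{"fs":61,"psm":33,"vu":72},{"m":84,"nva":98,"qh":11,"wvz":59},{"vno":6,"xlr":20,"xx":1},[52,17]],"sce":{"h":[40,40],"l":[92,22,89,10],"qmu":[68,64,64,6,41],"uu":[48,11,34,41]},"x":[[65,38,74,93,86],{"hy":67,"rf":40,"s":40,"uxi":39},63,[53,60,93,69]]}
After op 4 (replace /x/1/s 49): {"c":{"b":{"bj":68,"dk":97,"rhl":77,"v":49},"lkg":{"hwx":16,"w":0,"x":76,"y":77},"me":[28,24,1],"mx":{"eyb":42,"jz":33,"kq":93}},"ny":[{"h":44,"saz":10,"xtr":81},{"fs":61,"psm":33,"vu":72},{"m":84,"nva":98,"qh":11,"wvz":59},{"vno":6,"xlr":20,"xx":1},[52,17]],"sce":{"h":[40,40],"l":[92,22,89,10],"qmu":[68,64,64,6,41],"uu":[48,11,34,41]},"x":[[65,38,74,93,86],{"hy":67,"rf":40,"s":49,"uxi":39},63,[53,60,93,69]]}
After op 5 (replace /ny/2 42): {"c":{"b":{"bj":68,"dk":97,"rhl":77,"v":49},"lkg":{"hwx":16,"w":0,"x":76,"y":77},"me":[28,24,1],"mx":{"eyb":42,"jz":33,"kq":93}},"ny":[{"h":44,"saz":10,"xtr":81},{"fs":61,"psm":33,"vu":72},42,{"vno":6,"xlr":20,"xx":1},[52,17]],"sce":{"h":[40,40],"l":[92,22,89,10],"qmu":[68,64,64,6,41],"uu":[48,11,34,41]},"x":[[65,38,74,93,86],{"hy":67,"rf":40,"s":49,"uxi":39},63,[53,60,93,69]]}
After op 6 (remove /c): {"ny":[{"h":44,"saz":10,"xtr":81},{"fs":61,"psm":33,"vu":72},42,{"vno":6,"xlr":20,"xx":1},[52,17]],"sce":{"h":[40,40],"l":[92,22,89,10],"qmu":[68,64,64,6,41],"uu":[48,11,34,41]},"x":[[65,38,74,93,86],{"hy":67,"rf":40,"s":49,"uxi":39},63,[53,60,93,69]]}
Size at path /ny/3: 3

Answer: 3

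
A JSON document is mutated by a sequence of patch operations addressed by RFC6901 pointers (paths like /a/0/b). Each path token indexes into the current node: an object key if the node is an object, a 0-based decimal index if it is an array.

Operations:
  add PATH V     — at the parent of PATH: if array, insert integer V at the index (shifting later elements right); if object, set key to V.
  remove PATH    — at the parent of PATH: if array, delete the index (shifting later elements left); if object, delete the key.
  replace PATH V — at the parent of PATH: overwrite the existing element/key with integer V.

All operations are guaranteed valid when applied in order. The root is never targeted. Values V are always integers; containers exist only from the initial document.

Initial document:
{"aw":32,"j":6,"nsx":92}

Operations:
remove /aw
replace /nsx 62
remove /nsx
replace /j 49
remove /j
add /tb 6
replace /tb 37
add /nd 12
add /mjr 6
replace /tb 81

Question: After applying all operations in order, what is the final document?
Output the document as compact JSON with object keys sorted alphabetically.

Answer: {"mjr":6,"nd":12,"tb":81}

Derivation:
After op 1 (remove /aw): {"j":6,"nsx":92}
After op 2 (replace /nsx 62): {"j":6,"nsx":62}
After op 3 (remove /nsx): {"j":6}
After op 4 (replace /j 49): {"j":49}
After op 5 (remove /j): {}
After op 6 (add /tb 6): {"tb":6}
After op 7 (replace /tb 37): {"tb":37}
After op 8 (add /nd 12): {"nd":12,"tb":37}
After op 9 (add /mjr 6): {"mjr":6,"nd":12,"tb":37}
After op 10 (replace /tb 81): {"mjr":6,"nd":12,"tb":81}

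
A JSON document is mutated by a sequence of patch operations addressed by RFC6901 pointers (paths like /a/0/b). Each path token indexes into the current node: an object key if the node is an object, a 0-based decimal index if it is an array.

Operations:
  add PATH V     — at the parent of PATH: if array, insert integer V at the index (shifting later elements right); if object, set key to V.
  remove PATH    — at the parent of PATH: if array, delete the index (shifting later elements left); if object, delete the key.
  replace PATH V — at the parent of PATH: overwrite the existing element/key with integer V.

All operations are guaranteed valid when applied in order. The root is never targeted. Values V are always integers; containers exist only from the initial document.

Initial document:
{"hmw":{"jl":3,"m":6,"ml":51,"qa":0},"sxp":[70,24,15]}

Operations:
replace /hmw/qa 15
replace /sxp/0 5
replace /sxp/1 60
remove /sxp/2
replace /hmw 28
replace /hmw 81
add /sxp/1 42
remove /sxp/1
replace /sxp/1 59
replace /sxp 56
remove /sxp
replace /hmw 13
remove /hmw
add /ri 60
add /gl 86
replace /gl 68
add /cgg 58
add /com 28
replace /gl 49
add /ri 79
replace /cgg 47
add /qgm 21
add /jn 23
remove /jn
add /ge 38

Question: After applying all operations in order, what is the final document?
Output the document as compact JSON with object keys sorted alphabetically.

Answer: {"cgg":47,"com":28,"ge":38,"gl":49,"qgm":21,"ri":79}

Derivation:
After op 1 (replace /hmw/qa 15): {"hmw":{"jl":3,"m":6,"ml":51,"qa":15},"sxp":[70,24,15]}
After op 2 (replace /sxp/0 5): {"hmw":{"jl":3,"m":6,"ml":51,"qa":15},"sxp":[5,24,15]}
After op 3 (replace /sxp/1 60): {"hmw":{"jl":3,"m":6,"ml":51,"qa":15},"sxp":[5,60,15]}
After op 4 (remove /sxp/2): {"hmw":{"jl":3,"m":6,"ml":51,"qa":15},"sxp":[5,60]}
After op 5 (replace /hmw 28): {"hmw":28,"sxp":[5,60]}
After op 6 (replace /hmw 81): {"hmw":81,"sxp":[5,60]}
After op 7 (add /sxp/1 42): {"hmw":81,"sxp":[5,42,60]}
After op 8 (remove /sxp/1): {"hmw":81,"sxp":[5,60]}
After op 9 (replace /sxp/1 59): {"hmw":81,"sxp":[5,59]}
After op 10 (replace /sxp 56): {"hmw":81,"sxp":56}
After op 11 (remove /sxp): {"hmw":81}
After op 12 (replace /hmw 13): {"hmw":13}
After op 13 (remove /hmw): {}
After op 14 (add /ri 60): {"ri":60}
After op 15 (add /gl 86): {"gl":86,"ri":60}
After op 16 (replace /gl 68): {"gl":68,"ri":60}
After op 17 (add /cgg 58): {"cgg":58,"gl":68,"ri":60}
After op 18 (add /com 28): {"cgg":58,"com":28,"gl":68,"ri":60}
After op 19 (replace /gl 49): {"cgg":58,"com":28,"gl":49,"ri":60}
After op 20 (add /ri 79): {"cgg":58,"com":28,"gl":49,"ri":79}
After op 21 (replace /cgg 47): {"cgg":47,"com":28,"gl":49,"ri":79}
After op 22 (add /qgm 21): {"cgg":47,"com":28,"gl":49,"qgm":21,"ri":79}
After op 23 (add /jn 23): {"cgg":47,"com":28,"gl":49,"jn":23,"qgm":21,"ri":79}
After op 24 (remove /jn): {"cgg":47,"com":28,"gl":49,"qgm":21,"ri":79}
After op 25 (add /ge 38): {"cgg":47,"com":28,"ge":38,"gl":49,"qgm":21,"ri":79}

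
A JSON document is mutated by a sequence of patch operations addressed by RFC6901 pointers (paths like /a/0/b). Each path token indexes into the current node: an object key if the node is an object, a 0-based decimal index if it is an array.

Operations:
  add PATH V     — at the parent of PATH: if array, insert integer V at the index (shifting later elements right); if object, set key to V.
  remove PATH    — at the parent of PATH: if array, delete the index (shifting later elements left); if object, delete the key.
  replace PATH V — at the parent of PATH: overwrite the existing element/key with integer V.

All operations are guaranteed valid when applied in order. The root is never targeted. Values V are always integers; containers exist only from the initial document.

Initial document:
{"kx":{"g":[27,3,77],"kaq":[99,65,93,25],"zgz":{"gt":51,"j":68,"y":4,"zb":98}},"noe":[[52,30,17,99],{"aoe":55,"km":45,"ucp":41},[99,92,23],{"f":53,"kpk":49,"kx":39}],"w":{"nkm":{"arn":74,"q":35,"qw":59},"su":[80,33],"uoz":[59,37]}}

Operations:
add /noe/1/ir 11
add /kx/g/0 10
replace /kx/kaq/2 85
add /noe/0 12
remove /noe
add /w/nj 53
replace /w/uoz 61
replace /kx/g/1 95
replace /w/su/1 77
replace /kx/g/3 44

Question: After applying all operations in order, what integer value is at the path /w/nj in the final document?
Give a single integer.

After op 1 (add /noe/1/ir 11): {"kx":{"g":[27,3,77],"kaq":[99,65,93,25],"zgz":{"gt":51,"j":68,"y":4,"zb":98}},"noe":[[52,30,17,99],{"aoe":55,"ir":11,"km":45,"ucp":41},[99,92,23],{"f":53,"kpk":49,"kx":39}],"w":{"nkm":{"arn":74,"q":35,"qw":59},"su":[80,33],"uoz":[59,37]}}
After op 2 (add /kx/g/0 10): {"kx":{"g":[10,27,3,77],"kaq":[99,65,93,25],"zgz":{"gt":51,"j":68,"y":4,"zb":98}},"noe":[[52,30,17,99],{"aoe":55,"ir":11,"km":45,"ucp":41},[99,92,23],{"f":53,"kpk":49,"kx":39}],"w":{"nkm":{"arn":74,"q":35,"qw":59},"su":[80,33],"uoz":[59,37]}}
After op 3 (replace /kx/kaq/2 85): {"kx":{"g":[10,27,3,77],"kaq":[99,65,85,25],"zgz":{"gt":51,"j":68,"y":4,"zb":98}},"noe":[[52,30,17,99],{"aoe":55,"ir":11,"km":45,"ucp":41},[99,92,23],{"f":53,"kpk":49,"kx":39}],"w":{"nkm":{"arn":74,"q":35,"qw":59},"su":[80,33],"uoz":[59,37]}}
After op 4 (add /noe/0 12): {"kx":{"g":[10,27,3,77],"kaq":[99,65,85,25],"zgz":{"gt":51,"j":68,"y":4,"zb":98}},"noe":[12,[52,30,17,99],{"aoe":55,"ir":11,"km":45,"ucp":41},[99,92,23],{"f":53,"kpk":49,"kx":39}],"w":{"nkm":{"arn":74,"q":35,"qw":59},"su":[80,33],"uoz":[59,37]}}
After op 5 (remove /noe): {"kx":{"g":[10,27,3,77],"kaq":[99,65,85,25],"zgz":{"gt":51,"j":68,"y":4,"zb":98}},"w":{"nkm":{"arn":74,"q":35,"qw":59},"su":[80,33],"uoz":[59,37]}}
After op 6 (add /w/nj 53): {"kx":{"g":[10,27,3,77],"kaq":[99,65,85,25],"zgz":{"gt":51,"j":68,"y":4,"zb":98}},"w":{"nj":53,"nkm":{"arn":74,"q":35,"qw":59},"su":[80,33],"uoz":[59,37]}}
After op 7 (replace /w/uoz 61): {"kx":{"g":[10,27,3,77],"kaq":[99,65,85,25],"zgz":{"gt":51,"j":68,"y":4,"zb":98}},"w":{"nj":53,"nkm":{"arn":74,"q":35,"qw":59},"su":[80,33],"uoz":61}}
After op 8 (replace /kx/g/1 95): {"kx":{"g":[10,95,3,77],"kaq":[99,65,85,25],"zgz":{"gt":51,"j":68,"y":4,"zb":98}},"w":{"nj":53,"nkm":{"arn":74,"q":35,"qw":59},"su":[80,33],"uoz":61}}
After op 9 (replace /w/su/1 77): {"kx":{"g":[10,95,3,77],"kaq":[99,65,85,25],"zgz":{"gt":51,"j":68,"y":4,"zb":98}},"w":{"nj":53,"nkm":{"arn":74,"q":35,"qw":59},"su":[80,77],"uoz":61}}
After op 10 (replace /kx/g/3 44): {"kx":{"g":[10,95,3,44],"kaq":[99,65,85,25],"zgz":{"gt":51,"j":68,"y":4,"zb":98}},"w":{"nj":53,"nkm":{"arn":74,"q":35,"qw":59},"su":[80,77],"uoz":61}}
Value at /w/nj: 53

Answer: 53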